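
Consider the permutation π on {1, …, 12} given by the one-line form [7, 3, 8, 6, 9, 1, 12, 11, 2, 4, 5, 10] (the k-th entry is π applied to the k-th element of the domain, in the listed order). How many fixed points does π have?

0

No element satisfies π(x) = x, so there are 0 fixed points.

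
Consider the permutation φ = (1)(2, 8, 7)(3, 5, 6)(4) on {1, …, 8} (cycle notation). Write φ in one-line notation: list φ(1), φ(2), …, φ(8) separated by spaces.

Each element maps to the next entry in its cycle (wrapping to the front): 1→1, 2→8, 3→5, 4→4, 5→6, 6→3, 7→2, 8→7.
Listing these in domain order gives 1 8 5 4 6 3 2 7.

1 8 5 4 6 3 2 7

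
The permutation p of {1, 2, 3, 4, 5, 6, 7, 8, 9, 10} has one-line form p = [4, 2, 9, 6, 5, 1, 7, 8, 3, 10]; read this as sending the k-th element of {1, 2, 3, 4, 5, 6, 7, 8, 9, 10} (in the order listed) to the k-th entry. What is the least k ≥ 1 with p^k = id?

Writing p as disjoint cycles, the cycle lengths are 3, 2, 1, 1, 1, 1, 1.
Since disjoint cycles commute, ord(p) = lcm(3, 2) = 6.

6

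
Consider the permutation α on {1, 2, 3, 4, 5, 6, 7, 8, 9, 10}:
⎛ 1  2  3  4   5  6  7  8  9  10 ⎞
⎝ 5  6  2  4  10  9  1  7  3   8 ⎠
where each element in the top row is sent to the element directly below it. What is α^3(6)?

Tracing 6 → 9 → … returns to 6 after 4 steps, so 6 lies in a 4-cycle (2, 6, 9, 3).
Stepping 3 places around the cycle: 6 → 9 → 3 → 2.

2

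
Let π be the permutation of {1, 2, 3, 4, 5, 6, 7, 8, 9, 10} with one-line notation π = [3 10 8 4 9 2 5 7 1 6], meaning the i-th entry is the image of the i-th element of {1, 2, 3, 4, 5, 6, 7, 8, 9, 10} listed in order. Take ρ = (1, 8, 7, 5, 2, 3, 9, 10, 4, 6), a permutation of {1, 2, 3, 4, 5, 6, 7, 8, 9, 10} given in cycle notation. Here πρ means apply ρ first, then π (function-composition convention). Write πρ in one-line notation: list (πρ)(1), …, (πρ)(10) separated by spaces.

7 8 1 2 10 3 9 5 6 4

Chase each element through ρ then π: 1 → 8 → 7; 2 → 3 → 8; 3 → 9 → 1; 4 → 6 → 2; 5 → 2 → 10; 6 → 1 → 3; 7 → 5 → 9; 8 → 7 → 5; 9 → 10 → 6; 10 → 4 → 4.
So πρ in one-line form is 7 8 1 2 10 3 9 5 6 4.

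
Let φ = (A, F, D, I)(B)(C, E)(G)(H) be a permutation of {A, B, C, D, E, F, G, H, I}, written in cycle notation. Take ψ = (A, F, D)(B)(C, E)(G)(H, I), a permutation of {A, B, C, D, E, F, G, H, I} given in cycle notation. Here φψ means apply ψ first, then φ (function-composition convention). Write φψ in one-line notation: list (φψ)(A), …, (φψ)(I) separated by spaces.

D B C F E I G A H

(φψ)(x) = φ(ψ(x)). Computing each image: φ(ψ(A)) = φ(F) = D, φ(ψ(B)) = φ(B) = B, φ(ψ(C)) = φ(E) = C, φ(ψ(D)) = φ(A) = F, φ(ψ(E)) = φ(C) = E, φ(ψ(F)) = φ(D) = I, φ(ψ(G)) = φ(G) = G, φ(ψ(H)) = φ(I) = A, φ(ψ(I)) = φ(H) = H.
Hence φψ = [D B C F E I G A H].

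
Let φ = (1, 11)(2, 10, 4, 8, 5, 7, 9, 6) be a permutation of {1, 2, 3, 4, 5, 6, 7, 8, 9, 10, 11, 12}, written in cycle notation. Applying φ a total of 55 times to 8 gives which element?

8 lies in the 8-cycle (2, 10, 4, 8, 5, 7, 9, 6).
Powers repeat with period 8 on this cycle, and 55 mod 8 = 7, so φ^55(8) = φ^7(8).
Advancing 7 steps from 8: 8 → 5 → 7 → 9 → 6 → 2 → 10 → 4.

4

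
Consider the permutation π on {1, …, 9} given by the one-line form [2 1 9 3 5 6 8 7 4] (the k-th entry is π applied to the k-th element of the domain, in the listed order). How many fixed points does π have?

2

The fixed points (elements with π(x) = x) are {5, 6}, so there are 2.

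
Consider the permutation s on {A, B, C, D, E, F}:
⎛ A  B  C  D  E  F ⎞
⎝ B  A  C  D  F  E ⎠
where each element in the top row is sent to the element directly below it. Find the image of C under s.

C

The entry below C in the array is C, so s(C) = C.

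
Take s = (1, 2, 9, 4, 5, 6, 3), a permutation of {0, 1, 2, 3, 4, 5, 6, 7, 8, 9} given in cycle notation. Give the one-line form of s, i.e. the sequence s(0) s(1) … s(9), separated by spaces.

Reading each image from the cycles: 0→0, 1→2, 2→9, 3→1, 4→5, 5→6, 6→3, 7→7, 8→8, 9→4.
Listing these in domain order gives 0 2 9 1 5 6 3 7 8 4.

0 2 9 1 5 6 3 7 8 4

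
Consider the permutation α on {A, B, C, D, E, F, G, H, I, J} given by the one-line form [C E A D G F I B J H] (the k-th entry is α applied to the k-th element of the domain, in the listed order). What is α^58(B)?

J

Tracing B → E → … returns to B after 6 steps, so B lies in a 6-cycle (B, E, G, I, J, H).
On a 6-cycle, α^6 is the identity, so α^58 = α^4 there (58 ≡ 4 mod 6).
Stepping 4 places around the cycle: B → E → G → I → J.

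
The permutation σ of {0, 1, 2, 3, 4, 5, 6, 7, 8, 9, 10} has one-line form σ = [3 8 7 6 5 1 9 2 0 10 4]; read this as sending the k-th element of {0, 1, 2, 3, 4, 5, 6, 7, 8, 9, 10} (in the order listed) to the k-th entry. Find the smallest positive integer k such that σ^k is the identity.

18

Writing σ as disjoint cycles, the cycle lengths are 9, 2.
Since disjoint cycles commute, ord(σ) = lcm(9, 2) = 18.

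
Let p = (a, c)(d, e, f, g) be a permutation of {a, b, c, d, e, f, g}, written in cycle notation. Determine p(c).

a

In the cycle (a, c), c is followed by a, so p(c) = a.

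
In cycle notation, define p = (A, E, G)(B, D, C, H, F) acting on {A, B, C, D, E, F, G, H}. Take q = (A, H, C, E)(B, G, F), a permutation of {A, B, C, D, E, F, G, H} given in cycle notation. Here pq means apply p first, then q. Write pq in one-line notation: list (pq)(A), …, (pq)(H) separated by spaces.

For each element, apply p then q: A → E → A; B → D → D; C → H → C; D → C → E; E → G → F; F → B → G; G → A → H; H → F → B.
So pq in one-line form is A D C E F G H B.

A D C E F G H B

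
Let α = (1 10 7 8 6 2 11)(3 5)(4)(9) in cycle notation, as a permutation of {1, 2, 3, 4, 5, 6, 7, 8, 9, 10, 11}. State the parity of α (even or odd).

The cycle lengths are 7, 2, 1, 1.
A cycle is odd iff its length is even; α has 1 even-length cycle, so sgn(α) = (−1)^1 and α is odd.

odd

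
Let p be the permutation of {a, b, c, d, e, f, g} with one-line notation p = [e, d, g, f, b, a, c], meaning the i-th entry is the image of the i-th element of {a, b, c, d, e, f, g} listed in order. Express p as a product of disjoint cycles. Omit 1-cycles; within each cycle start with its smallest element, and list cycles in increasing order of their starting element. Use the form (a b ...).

From a: a → e → b → d → f → a, closing the cycle (a e b d f).
Continuing from each remaining unvisited element yields (a e b d f)(c g).

(a e b d f)(c g)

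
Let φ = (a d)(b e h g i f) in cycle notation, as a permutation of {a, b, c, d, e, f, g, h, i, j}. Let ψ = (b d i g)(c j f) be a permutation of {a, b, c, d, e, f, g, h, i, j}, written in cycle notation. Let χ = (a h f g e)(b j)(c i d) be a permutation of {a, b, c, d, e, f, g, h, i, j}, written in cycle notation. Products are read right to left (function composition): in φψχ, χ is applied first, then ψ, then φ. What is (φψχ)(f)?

e

Apply the permutations in order: χ(f) = g, then ψ(g) = b, then φ(b) = e. So (φψχ)(f) = e.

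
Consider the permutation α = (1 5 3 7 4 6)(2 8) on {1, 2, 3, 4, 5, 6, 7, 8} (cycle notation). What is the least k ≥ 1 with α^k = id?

6

The disjoint cycles have lengths 6, 2.
The order of α is the least common multiple of its cycle lengths: lcm(6, 2) = 6.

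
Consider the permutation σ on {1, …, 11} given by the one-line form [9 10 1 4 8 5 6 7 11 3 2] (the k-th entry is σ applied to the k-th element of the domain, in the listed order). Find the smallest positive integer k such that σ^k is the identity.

12

The disjoint-cycle form of σ has cycle lengths 6, 4, 1.
The order of σ is the least common multiple of its cycle lengths: lcm(6, 4) = 12.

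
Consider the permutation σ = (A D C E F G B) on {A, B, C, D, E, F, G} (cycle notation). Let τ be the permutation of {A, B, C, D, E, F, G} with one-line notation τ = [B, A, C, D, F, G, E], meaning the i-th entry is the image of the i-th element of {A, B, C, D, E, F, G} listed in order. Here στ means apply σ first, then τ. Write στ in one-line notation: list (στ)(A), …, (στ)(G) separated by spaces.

Chase each element through σ then τ: A → D → D; B → A → B; C → E → F; D → C → C; E → F → G; F → G → E; G → B → A.
Collecting the images, στ = [D B F C G E A].

D B F C G E A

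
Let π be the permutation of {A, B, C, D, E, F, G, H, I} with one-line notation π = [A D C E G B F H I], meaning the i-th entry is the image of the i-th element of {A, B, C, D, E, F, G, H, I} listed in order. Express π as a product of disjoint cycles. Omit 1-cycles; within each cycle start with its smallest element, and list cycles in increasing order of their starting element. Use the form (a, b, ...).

Start at B and follow images: B → D → E → G → F → B, giving the cycle (B, D, E, G, F).
Repeating from the next unused element and collecting all non-trivial cycles gives (B, D, E, G, F).

(B, D, E, G, F)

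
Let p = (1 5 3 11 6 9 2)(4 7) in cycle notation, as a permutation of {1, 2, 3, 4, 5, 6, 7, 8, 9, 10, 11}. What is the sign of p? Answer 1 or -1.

The cycle lengths are 7, 2, 1, 1.
A cycle is odd iff its length is even; p has 1 even-length cycle, so sgn(p) = (−1)^1 and p is odd.

-1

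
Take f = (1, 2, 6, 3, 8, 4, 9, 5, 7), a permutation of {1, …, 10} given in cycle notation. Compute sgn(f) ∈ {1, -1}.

The cycle lengths are 9, 1.
A cycle of length ℓ contributes ℓ−1 transpositions, so f is a product of 8 transpositions — even.

1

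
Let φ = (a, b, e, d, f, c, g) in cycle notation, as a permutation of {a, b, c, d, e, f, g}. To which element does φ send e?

d

In the cycle (a, b, e, d, f, c, g), e is followed by d, so φ(e) = d.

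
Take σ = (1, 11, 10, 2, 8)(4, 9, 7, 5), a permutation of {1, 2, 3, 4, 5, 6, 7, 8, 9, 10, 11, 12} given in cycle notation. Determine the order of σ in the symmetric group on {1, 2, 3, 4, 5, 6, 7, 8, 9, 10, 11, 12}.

20

The cycle type of σ is (5, 4, 1, 1, 1).
The order of σ is the least common multiple of its cycle lengths: lcm(5, 4) = 20.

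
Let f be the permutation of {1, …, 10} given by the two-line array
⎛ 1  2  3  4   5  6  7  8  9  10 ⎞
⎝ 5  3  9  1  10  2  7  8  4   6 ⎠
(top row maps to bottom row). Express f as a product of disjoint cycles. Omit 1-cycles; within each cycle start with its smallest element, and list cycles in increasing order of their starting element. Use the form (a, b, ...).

Iterating f from 1 gives 1 → 5 → 10 → 6 → 2 → 3 → 9 → 4 → 1; that is the 8-cycle (1, 5, 10, 6, 2, 3, 9, 4).
Continuing from each remaining unvisited element yields (1, 5, 10, 6, 2, 3, 9, 4).

(1, 5, 10, 6, 2, 3, 9, 4)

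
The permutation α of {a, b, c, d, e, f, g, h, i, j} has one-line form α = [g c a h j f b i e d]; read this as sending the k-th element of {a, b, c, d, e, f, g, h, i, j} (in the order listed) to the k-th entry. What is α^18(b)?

Tracing b → c → … returns to b after 4 steps, so b lies in a 4-cycle (a, g, b, c).
On a 4-cycle, α^4 is the identity, so α^18 = α^2 there (18 ≡ 2 mod 4).
Advancing 2 steps from b: b → c → a.

a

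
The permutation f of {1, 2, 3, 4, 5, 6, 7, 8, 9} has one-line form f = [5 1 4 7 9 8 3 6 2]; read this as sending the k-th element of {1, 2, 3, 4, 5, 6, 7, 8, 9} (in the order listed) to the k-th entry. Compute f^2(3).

Tracing 3 → 4 → … returns to 3 after 3 steps, so 3 lies in a 3-cycle (3 4 7).
Advancing 2 steps from 3: 3 → 4 → 7.

7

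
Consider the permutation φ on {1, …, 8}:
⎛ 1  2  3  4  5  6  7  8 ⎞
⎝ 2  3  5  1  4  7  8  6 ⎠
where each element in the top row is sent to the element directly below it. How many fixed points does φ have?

No element satisfies φ(x) = x, so there are 0 fixed points.

0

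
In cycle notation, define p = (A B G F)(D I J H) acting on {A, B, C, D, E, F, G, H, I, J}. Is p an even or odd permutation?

The cycle lengths are 4, 4, 1, 1.
A cycle is odd iff its length is even; p has 2 even-length cycles, so sgn(p) = (−1)^2 and p is even.

even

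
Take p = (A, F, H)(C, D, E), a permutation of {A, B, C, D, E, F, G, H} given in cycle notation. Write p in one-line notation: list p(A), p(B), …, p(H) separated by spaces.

Reading each image from the cycles: A→F, B→B, C→D, D→E, E→C, F→H, G→G, H→A.
Listing these in domain order gives F B D E C H G A.

F B D E C H G A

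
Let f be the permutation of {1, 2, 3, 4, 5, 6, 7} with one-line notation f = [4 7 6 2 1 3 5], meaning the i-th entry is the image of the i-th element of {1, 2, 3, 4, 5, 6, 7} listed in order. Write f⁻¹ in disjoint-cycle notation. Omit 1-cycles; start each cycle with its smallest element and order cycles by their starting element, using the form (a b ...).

(1 5 7 2 4)(3 6)

First write f in disjoint cycles: (1 4 2 7 5)(3 6).
The inverse reverses every cycle; in canonical form, f⁻¹ = (1 5 7 2 4)(3 6).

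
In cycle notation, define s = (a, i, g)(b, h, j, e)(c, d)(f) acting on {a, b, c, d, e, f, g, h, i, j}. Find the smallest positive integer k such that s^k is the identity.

12

The cycle type of s is (4, 3, 2, 1).
The order is lcm(4, 3, 2) = 12.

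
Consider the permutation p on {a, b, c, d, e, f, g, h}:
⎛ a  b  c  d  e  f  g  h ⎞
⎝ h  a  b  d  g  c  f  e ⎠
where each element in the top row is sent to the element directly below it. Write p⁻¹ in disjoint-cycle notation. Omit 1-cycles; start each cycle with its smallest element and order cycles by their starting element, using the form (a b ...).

The cycle decomposition of p is (a h e g f c b).
The inverse reverses every cycle; in canonical form, p⁻¹ = (a b c f g e h).

(a b c f g e h)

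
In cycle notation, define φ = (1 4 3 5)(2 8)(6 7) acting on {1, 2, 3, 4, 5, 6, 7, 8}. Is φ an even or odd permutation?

The cycle lengths are 4, 2, 2.
A cycle is odd iff its length is even; φ has 3 even-length cycles, so sgn(φ) = (−1)^3 and φ is odd.

odd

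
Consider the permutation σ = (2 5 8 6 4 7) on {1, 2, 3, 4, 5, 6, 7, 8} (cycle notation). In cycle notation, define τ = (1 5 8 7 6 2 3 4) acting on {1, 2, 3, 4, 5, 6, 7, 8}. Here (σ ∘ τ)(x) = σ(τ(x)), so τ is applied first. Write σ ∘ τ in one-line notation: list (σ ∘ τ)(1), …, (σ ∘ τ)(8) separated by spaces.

8 3 7 1 6 5 4 2

Chase each element through τ then σ: 1 → 5 → 8; 2 → 3 → 3; 3 → 4 → 7; 4 → 1 → 1; 5 → 8 → 6; 6 → 2 → 5; 7 → 6 → 4; 8 → 7 → 2.
So σ ∘ τ in one-line form is 8 3 7 1 6 5 4 2.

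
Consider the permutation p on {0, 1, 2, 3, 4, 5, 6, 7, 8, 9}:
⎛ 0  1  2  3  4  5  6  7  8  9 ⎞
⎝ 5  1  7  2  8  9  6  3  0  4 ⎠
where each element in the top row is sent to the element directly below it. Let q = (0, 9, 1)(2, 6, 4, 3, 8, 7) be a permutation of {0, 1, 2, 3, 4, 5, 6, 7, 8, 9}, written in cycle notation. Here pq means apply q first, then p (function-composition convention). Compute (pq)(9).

(pq)(9) = p(q(9)). q(9) = 1, then p(1) = 1. So (pq)(9) = 1.

1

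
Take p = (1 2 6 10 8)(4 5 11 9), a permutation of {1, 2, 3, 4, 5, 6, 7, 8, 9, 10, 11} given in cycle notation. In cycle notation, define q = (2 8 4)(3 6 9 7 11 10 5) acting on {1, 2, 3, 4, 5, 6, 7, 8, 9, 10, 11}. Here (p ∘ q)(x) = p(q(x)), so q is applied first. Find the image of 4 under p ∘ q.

First apply q: q(4) = 2, then p(2) = 6. Thus (p ∘ q)(4) = 6.

6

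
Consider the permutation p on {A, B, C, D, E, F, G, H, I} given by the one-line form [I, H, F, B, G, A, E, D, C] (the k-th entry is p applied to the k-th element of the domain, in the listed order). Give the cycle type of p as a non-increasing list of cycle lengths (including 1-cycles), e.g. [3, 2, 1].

The disjoint cycles are (A I C F)(B H D)(E G), with lengths 4, 3, 2 in non-increasing order.

[4, 3, 2]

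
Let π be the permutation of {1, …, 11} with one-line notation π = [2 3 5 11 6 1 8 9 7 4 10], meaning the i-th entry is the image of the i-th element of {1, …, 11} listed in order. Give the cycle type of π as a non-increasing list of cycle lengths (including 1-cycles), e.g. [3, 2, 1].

The disjoint cycles are (1, 2, 3, 5, 6)(4, 11, 10)(7, 8, 9), with lengths 5, 3, 3 in non-increasing order.

[5, 3, 3]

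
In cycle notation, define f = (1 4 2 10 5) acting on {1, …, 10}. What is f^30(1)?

1 lies in the 5-cycle (1 4 2 10 5).
Since the cycle has length 5, f^30 acts on it the same as f^0 (30 mod 5 = 0).
So f^30(1) = 1.

1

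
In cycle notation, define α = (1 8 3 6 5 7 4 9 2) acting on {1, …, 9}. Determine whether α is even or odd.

The cycle lengths are 9.
A cycle of length ℓ contributes ℓ−1 transpositions, so α is a product of 8 transpositions — even.

even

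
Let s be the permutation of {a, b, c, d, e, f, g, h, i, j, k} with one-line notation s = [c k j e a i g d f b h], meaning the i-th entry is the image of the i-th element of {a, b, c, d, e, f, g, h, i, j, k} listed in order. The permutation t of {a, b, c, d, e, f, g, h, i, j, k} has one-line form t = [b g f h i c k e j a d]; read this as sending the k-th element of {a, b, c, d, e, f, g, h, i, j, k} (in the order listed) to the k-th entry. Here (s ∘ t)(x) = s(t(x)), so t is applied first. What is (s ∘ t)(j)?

t(j) = a, then s(a) = c; composing gives (s ∘ t)(j) = c.

c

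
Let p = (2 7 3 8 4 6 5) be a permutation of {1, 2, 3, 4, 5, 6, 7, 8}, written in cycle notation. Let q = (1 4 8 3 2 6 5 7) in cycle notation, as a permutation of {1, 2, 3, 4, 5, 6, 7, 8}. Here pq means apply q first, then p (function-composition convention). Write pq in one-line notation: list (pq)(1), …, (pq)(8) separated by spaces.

For each element, apply q then p: 1 → 4 → 6; 2 → 6 → 5; 3 → 2 → 7; 4 → 8 → 4; 5 → 7 → 3; 6 → 5 → 2; 7 → 1 → 1; 8 → 3 → 8.
Collecting the images, pq = [6 5 7 4 3 2 1 8].

6 5 7 4 3 2 1 8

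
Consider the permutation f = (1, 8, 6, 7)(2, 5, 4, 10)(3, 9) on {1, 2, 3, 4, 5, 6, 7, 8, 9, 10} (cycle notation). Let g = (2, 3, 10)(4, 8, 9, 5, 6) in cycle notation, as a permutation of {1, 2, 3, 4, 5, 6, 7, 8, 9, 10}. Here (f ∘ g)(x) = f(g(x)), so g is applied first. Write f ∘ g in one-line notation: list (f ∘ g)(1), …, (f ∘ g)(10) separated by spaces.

For each element, apply g then f: 1 → 1 → 8; 2 → 3 → 9; 3 → 10 → 2; 4 → 8 → 6; 5 → 6 → 7; 6 → 4 → 10; 7 → 7 → 1; 8 → 9 → 3; 9 → 5 → 4; 10 → 2 → 5.
So f ∘ g in one-line form is 8 9 2 6 7 10 1 3 4 5.

8 9 2 6 7 10 1 3 4 5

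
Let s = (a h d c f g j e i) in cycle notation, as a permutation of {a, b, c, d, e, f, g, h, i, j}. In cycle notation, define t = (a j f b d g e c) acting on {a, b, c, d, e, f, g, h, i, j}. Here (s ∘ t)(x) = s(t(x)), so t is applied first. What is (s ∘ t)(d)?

t(d) = g, then s(g) = j; composing gives (s ∘ t)(d) = j.

j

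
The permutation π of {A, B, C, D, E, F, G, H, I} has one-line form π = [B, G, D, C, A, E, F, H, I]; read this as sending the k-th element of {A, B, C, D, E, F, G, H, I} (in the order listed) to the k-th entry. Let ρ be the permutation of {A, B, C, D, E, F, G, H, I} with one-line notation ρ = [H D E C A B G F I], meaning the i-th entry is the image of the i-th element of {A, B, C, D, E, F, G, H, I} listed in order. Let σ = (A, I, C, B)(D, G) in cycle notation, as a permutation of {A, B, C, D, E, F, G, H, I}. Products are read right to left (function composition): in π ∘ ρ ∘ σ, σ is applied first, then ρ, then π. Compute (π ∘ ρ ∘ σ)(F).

G

Apply the permutations in order: σ(F) = F, then ρ(F) = B, then π(B) = G. So (π ∘ ρ ∘ σ)(F) = G.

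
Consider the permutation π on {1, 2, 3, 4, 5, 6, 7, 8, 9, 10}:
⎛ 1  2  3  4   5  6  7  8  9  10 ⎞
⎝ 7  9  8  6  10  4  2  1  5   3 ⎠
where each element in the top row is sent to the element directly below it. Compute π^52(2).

Tracing 2 → 9 → … returns to 2 after 8 steps, so 2 lies in an 8-cycle (1, 7, 2, 9, 5, 10, 3, 8).
Powers repeat with period 8 on this cycle, and 52 mod 8 = 4, so π^52(2) = π^4(2).
Stepping 4 places around the cycle: 2 → 9 → 5 → 10 → 3.

3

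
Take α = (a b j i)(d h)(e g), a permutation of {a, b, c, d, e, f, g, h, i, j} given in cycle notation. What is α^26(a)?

a lies in the 4-cycle (a b j i).
Powers repeat with period 4 on this cycle, and 26 mod 4 = 2, so α^26(a) = α^2(a).
Stepping 2 places around the cycle: a → b → j.

j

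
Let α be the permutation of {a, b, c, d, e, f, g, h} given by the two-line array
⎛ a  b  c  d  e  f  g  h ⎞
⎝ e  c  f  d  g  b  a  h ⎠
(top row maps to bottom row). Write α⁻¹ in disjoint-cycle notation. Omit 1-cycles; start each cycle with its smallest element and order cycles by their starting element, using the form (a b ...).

The cycle decomposition of α is (a e g)(b c f).
The inverse reverses every cycle; in canonical form, α⁻¹ = (a g e)(b f c).

(a g e)(b f c)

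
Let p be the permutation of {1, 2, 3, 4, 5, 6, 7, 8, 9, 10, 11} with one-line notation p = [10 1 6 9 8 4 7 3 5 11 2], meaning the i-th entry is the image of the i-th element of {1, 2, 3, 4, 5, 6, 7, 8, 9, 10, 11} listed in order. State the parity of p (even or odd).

In disjoint-cycle form the cycle lengths are 6, 4, 1.
A cycle is odd iff its length is even; p has 2 even-length cycles, so sgn(p) = (−1)^2 and p is even.

even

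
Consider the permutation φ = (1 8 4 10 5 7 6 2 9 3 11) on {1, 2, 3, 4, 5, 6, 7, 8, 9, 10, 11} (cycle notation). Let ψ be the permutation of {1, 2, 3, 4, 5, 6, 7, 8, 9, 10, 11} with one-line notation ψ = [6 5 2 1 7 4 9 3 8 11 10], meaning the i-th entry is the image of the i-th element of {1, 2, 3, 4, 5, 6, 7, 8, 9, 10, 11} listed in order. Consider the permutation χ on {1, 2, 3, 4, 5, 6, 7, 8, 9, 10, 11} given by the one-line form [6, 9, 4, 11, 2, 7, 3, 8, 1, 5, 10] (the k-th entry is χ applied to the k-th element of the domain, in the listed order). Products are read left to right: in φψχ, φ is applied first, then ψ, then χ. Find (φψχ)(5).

1

Chase 5: φ(5) = 7; ψ(7) = 9; χ(9) = 1. Hence (φψχ)(5) = 1.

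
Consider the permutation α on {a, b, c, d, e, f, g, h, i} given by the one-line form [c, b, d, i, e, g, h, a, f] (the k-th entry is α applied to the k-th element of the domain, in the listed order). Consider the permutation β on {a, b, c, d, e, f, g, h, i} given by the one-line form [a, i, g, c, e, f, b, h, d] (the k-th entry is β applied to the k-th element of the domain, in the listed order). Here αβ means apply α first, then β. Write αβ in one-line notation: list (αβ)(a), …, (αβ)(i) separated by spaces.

g i c d e b h a f

For each element, apply α then β: a → c → g; b → b → i; c → d → c; d → i → d; e → e → e; f → g → b; g → h → h; h → a → a; i → f → f.
So αβ in one-line form is g i c d e b h a f.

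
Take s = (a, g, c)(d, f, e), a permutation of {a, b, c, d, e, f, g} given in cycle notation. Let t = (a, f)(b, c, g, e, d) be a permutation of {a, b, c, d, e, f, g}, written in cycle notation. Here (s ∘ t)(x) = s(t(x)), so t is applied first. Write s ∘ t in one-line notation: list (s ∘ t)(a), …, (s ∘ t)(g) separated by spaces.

e a c b f g d

(s ∘ t)(x) = s(t(x)). Computing each image: s(t(a)) = s(f) = e, s(t(b)) = s(c) = a, s(t(c)) = s(g) = c, s(t(d)) = s(b) = b, s(t(e)) = s(d) = f, s(t(f)) = s(a) = g, s(t(g)) = s(e) = d.
Hence s ∘ t = [e a c b f g d].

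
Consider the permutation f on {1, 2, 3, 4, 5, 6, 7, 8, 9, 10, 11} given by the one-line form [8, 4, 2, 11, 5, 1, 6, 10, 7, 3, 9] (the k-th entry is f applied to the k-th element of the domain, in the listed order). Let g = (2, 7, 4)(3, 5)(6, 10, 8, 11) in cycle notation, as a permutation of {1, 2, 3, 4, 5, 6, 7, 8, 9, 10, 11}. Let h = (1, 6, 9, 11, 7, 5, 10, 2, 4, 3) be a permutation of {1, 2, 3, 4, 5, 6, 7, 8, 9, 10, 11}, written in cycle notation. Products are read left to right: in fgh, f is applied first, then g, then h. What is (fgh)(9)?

3

(fgh)(9) = h(g(f(9))). f(9) = 7, then g(7) = 4, then h(4) = 3, so the result is 3.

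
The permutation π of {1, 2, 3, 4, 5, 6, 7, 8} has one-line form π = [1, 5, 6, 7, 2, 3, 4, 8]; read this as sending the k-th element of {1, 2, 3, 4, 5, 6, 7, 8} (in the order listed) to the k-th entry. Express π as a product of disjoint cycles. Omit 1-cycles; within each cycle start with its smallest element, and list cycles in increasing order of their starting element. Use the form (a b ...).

Start at 2 and follow images: 2 → 5 → 2, giving the cycle (2 5).
Repeating from the next unused element and collecting all non-trivial cycles gives (2 5)(3 6)(4 7).

(2 5)(3 6)(4 7)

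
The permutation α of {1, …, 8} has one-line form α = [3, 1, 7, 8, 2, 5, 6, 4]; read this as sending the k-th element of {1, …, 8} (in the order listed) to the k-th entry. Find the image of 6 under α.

6 is element number 6 of the domain, and entry number 6 of the one-line form is 5, so α(6) = 5.

5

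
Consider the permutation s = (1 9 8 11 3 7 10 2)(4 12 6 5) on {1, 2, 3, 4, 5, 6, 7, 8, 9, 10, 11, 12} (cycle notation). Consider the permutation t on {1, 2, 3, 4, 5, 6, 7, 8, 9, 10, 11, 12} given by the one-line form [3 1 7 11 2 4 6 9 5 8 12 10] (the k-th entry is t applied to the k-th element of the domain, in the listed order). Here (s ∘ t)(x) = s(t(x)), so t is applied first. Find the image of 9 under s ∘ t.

t(9) = 5, then s(5) = 4; composing gives (s ∘ t)(9) = 4.

4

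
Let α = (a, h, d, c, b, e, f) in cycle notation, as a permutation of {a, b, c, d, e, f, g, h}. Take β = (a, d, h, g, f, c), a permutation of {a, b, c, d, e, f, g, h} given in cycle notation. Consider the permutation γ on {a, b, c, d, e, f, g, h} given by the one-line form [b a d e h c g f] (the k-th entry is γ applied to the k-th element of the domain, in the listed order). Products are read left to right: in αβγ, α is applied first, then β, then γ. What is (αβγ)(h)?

f

Apply the permutations in order: α(h) = d, then β(d) = h, then γ(h) = f. So (αβγ)(h) = f.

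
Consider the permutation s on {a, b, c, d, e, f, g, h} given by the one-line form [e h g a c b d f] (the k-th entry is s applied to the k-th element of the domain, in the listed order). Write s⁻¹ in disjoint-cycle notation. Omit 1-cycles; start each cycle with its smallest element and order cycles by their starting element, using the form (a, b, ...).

The cycle decomposition of s is (a, e, c, g, d)(b, h, f).
Reversing each cycle (and rotating so the smallest element leads) gives s⁻¹ = (a, d, g, c, e)(b, f, h).

(a, d, g, c, e)(b, f, h)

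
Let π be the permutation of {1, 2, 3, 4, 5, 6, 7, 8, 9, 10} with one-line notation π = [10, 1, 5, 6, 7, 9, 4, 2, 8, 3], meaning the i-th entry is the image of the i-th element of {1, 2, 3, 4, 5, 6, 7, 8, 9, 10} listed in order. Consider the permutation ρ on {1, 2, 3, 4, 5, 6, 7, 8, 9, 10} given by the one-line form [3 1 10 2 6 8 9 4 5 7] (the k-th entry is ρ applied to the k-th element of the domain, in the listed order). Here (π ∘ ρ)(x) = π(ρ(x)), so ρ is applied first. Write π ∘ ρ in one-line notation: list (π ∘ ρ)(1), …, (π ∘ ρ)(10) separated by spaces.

5 10 3 1 9 2 8 6 7 4

For each element, apply ρ then π: 1 → 3 → 5; 2 → 1 → 10; 3 → 10 → 3; 4 → 2 → 1; 5 → 6 → 9; 6 → 8 → 2; 7 → 9 → 8; 8 → 4 → 6; 9 → 5 → 7; 10 → 7 → 4.
So π ∘ ρ in one-line form is 5 10 3 1 9 2 8 6 7 4.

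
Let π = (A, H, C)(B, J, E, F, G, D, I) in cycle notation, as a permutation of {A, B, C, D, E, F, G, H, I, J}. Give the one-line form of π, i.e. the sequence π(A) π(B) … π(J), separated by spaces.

Image by image: A↦H, B↦J, C↦A, D↦I, E↦F, F↦G, G↦D, H↦C, I↦B, J↦E.
Listing these in domain order gives H J A I F G D C B E.

H J A I F G D C B E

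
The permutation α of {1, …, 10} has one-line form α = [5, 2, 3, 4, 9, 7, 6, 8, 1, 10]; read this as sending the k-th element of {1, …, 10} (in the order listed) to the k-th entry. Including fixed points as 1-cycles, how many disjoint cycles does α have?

The cycle decomposition is (1, 5, 9)(2)(3)(4)(6, 7)(8)(10), which has 7 cycles (counting 1-cycles).

7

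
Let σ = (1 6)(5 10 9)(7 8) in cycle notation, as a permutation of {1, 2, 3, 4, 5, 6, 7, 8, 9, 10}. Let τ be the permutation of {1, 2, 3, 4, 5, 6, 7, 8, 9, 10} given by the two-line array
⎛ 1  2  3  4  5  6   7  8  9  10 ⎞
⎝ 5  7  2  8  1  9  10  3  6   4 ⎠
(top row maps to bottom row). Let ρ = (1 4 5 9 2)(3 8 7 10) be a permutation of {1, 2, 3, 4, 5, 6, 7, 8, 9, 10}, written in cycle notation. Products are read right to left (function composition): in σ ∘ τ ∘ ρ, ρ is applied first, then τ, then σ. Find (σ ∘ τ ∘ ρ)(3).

3

Apply the permutations in order: ρ(3) = 8, then τ(8) = 3, then σ(3) = 3. So (σ ∘ τ ∘ ρ)(3) = 3.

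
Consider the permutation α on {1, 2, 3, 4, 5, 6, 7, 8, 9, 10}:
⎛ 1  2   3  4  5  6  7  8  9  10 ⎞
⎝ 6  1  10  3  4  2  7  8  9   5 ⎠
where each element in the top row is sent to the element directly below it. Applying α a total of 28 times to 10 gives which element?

10

Tracing 10 → 5 → … returns to 10 after 4 steps, so 10 lies in a 4-cycle (3 10 5 4).
On a 4-cycle, α^4 is the identity, so α^28 = α^0 there (28 ≡ 0 mod 4).
So α^28(10) = 10.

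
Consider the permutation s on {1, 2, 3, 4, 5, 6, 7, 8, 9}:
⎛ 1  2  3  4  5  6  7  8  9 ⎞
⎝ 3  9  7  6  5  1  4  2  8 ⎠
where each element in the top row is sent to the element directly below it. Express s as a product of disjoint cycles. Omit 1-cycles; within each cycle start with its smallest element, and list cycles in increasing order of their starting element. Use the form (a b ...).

Start at 1 and follow images: 1 → 3 → 7 → 4 → 6 → 1, giving the cycle (1 3 7 4 6).
Continuing from each remaining unvisited element yields (1 3 7 4 6)(2 9 8).

(1 3 7 4 6)(2 9 8)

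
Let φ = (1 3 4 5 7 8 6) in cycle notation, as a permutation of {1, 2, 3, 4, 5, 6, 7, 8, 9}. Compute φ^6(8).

7

8 lies in the 7-cycle (1 3 4 5 7 8 6).
Stepping 6 places around the cycle: 8 → 6 → 1 → 3 → 4 → 5 → 7.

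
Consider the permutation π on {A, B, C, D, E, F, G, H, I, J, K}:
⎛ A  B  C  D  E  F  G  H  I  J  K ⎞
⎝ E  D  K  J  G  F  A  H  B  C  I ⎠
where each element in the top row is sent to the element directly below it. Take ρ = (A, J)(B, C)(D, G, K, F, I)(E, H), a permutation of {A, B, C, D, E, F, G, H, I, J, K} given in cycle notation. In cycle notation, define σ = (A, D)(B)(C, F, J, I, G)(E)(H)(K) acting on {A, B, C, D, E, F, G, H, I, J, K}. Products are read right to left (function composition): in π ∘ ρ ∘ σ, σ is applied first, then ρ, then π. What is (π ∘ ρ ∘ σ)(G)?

D

Apply the permutations in order: σ(G) = C, then ρ(C) = B, then π(B) = D. So (π ∘ ρ ∘ σ)(G) = D.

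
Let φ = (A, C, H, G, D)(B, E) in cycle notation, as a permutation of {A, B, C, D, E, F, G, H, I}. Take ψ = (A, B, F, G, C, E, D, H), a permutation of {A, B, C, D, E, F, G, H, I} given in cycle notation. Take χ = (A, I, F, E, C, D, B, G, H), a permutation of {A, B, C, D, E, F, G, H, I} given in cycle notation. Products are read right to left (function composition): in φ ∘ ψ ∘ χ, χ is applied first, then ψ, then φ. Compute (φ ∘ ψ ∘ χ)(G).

C

Chase G: χ(G) = H; ψ(H) = A; φ(A) = C. Hence (φ ∘ ψ ∘ χ)(G) = C.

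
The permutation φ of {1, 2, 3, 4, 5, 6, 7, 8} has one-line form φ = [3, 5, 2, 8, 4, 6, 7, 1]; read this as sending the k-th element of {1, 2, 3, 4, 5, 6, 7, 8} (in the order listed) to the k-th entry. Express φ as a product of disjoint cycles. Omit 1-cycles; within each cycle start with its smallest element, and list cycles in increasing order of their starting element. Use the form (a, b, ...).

(1, 3, 2, 5, 4, 8)

Start at 1 and follow images: 1 → 3 → 2 → 5 → 4 → 8 → 1, giving the cycle (1, 3, 2, 5, 4, 8).
Repeating from the next unused element and collecting all non-trivial cycles gives (1, 3, 2, 5, 4, 8).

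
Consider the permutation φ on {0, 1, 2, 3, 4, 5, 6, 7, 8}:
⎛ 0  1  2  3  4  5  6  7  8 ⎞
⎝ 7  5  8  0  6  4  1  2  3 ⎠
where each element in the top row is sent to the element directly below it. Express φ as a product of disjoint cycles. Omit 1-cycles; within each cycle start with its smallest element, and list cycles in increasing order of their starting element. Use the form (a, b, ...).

Iterating φ from 0 gives 0 → 7 → 2 → 8 → 3 → 0; that is the 5-cycle (0, 7, 2, 8, 3).
Repeating from the next unused element and collecting all non-trivial cycles gives (0, 7, 2, 8, 3)(1, 5, 4, 6).

(0, 7, 2, 8, 3)(1, 5, 4, 6)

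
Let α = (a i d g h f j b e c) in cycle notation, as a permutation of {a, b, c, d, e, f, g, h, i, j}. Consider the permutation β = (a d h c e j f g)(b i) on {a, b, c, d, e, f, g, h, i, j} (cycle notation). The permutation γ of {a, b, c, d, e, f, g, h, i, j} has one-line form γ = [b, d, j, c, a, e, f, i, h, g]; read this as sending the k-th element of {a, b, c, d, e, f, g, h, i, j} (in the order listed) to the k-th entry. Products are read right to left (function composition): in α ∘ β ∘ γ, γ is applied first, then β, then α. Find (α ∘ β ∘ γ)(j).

Apply the permutations in order: γ(j) = g, then β(g) = a, then α(a) = i. So (α ∘ β ∘ γ)(j) = i.

i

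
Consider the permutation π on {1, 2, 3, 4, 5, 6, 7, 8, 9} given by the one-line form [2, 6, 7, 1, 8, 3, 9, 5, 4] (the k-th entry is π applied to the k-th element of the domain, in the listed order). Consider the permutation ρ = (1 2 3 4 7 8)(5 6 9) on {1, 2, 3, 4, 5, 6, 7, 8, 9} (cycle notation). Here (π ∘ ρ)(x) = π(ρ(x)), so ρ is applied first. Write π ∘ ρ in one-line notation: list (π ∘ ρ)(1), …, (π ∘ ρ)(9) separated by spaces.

6 7 1 9 3 4 5 2 8

For each element, apply ρ then π: 1 → 2 → 6; 2 → 3 → 7; 3 → 4 → 1; 4 → 7 → 9; 5 → 6 → 3; 6 → 9 → 4; 7 → 8 → 5; 8 → 1 → 2; 9 → 5 → 8.
Collecting the images, π ∘ ρ = [6 7 1 9 3 4 5 2 8].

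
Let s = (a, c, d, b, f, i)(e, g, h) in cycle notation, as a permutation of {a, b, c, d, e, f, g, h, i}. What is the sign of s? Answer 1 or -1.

-1

The cycle lengths are 6, 3.
A cycle of length ℓ contributes ℓ−1 transpositions, so s is a product of 5 + 2 = 7 transpositions — odd.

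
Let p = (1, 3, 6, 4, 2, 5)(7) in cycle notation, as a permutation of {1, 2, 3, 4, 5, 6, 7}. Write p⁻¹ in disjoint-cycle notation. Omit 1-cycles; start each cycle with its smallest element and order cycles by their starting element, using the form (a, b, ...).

(1, 5, 2, 4, 6, 3)

The inverse reverses each cycle.
After reversing and putting each cycle's least element first, p⁻¹ = (1, 5, 2, 4, 6, 3).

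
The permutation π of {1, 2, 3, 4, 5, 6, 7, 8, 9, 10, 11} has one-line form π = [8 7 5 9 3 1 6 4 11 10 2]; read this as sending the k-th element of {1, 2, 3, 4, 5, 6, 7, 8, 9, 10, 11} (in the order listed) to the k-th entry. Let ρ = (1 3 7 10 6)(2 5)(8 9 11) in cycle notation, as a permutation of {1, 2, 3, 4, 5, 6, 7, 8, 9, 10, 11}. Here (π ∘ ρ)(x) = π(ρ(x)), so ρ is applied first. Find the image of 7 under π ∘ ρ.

First apply ρ: ρ(7) = 10, then π(10) = 10. Thus (π ∘ ρ)(7) = 10.

10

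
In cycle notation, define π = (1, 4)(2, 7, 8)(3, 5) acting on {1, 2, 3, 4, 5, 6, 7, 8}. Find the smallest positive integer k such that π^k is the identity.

The cycle type of π is (3, 2, 2, 1).
The order of π is the least common multiple of its cycle lengths: lcm(3, 2, 2) = 6.

6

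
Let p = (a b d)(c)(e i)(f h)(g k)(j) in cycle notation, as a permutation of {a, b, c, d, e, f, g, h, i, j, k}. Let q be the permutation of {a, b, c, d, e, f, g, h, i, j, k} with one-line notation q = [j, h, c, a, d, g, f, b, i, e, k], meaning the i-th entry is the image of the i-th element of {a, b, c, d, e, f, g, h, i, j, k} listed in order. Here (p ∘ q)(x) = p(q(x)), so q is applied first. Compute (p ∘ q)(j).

q(j) = e, then p(e) = i; composing gives (p ∘ q)(j) = i.

i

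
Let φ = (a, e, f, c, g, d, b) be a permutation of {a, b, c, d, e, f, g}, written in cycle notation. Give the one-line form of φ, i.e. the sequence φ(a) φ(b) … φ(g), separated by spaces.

e a g b f c d

Image by image: a→e, b→a, c→g, d→b, e→f, f→c, g→d.
Listing these in domain order gives e a g b f c d.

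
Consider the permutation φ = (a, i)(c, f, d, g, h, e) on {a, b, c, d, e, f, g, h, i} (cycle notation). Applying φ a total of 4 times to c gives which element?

c lies in the 6-cycle (c, f, d, g, h, e).
Advancing 4 steps from c: c → f → d → g → h.

h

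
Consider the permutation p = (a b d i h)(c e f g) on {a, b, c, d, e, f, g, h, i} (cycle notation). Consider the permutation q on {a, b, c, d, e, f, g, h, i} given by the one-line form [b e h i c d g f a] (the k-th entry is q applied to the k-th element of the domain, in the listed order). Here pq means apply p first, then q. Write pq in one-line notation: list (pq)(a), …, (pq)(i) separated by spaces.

e i c a d g h b f

Chase each element through p then q: a → b → e; b → d → i; c → e → c; d → i → a; e → f → d; f → g → g; g → c → h; h → a → b; i → h → f.
So pq in one-line form is e i c a d g h b f.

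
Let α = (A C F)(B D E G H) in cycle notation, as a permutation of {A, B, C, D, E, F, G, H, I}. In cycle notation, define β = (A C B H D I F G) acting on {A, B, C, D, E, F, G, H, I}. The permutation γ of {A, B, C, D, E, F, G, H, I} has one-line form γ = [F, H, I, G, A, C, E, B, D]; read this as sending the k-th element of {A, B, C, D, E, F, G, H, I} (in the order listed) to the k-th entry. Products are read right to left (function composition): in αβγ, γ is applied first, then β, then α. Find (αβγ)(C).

A

(αβγ)(C) = α(β(γ(C))). γ(C) = I, then β(I) = F, then α(F) = A, so the result is A.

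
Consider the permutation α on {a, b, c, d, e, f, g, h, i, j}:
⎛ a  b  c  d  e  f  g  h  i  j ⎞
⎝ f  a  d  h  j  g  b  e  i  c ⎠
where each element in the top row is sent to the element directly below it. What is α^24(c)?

j

Tracing c → d → … returns to c after 5 steps, so c lies in a 5-cycle (c d h e j).
Since the cycle has length 5, α^24 acts on it the same as α^4 (24 mod 5 = 4).
Stepping 4 places around the cycle: c → d → h → e → j.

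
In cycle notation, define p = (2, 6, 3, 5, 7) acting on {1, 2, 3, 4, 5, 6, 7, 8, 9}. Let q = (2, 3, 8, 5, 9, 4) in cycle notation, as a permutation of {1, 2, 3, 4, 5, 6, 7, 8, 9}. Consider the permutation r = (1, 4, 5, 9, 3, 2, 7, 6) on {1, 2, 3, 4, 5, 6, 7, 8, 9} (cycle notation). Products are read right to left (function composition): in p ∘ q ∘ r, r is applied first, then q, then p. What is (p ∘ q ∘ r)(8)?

7

Chase 8: r(8) = 8; q(8) = 5; p(5) = 7. Hence (p ∘ q ∘ r)(8) = 7.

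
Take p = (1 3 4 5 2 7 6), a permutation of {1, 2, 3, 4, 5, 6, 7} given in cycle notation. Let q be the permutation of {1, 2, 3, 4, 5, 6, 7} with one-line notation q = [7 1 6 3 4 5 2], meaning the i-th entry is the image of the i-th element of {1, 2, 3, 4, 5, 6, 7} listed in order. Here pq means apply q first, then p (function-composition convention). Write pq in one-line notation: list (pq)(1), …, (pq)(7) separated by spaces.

For each element, apply q then p: 1 → 7 → 6; 2 → 1 → 3; 3 → 6 → 1; 4 → 3 → 4; 5 → 4 → 5; 6 → 5 → 2; 7 → 2 → 7.
So pq in one-line form is 6 3 1 4 5 2 7.

6 3 1 4 5 2 7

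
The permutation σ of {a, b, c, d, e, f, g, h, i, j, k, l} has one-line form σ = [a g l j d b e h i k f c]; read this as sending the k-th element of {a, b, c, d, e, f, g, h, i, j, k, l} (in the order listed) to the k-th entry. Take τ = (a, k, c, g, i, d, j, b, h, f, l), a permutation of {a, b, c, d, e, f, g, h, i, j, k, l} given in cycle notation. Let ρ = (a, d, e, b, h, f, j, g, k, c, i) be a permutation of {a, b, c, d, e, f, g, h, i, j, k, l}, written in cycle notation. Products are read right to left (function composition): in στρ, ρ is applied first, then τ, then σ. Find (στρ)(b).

Apply the permutations in order: ρ(b) = h, then τ(h) = f, then σ(f) = b. So (στρ)(b) = b.

b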